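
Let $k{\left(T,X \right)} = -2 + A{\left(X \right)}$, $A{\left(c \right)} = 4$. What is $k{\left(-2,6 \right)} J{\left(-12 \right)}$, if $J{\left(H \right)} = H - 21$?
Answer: $-66$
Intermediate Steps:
$J{\left(H \right)} = -21 + H$
$k{\left(T,X \right)} = 2$ ($k{\left(T,X \right)} = -2 + 4 = 2$)
$k{\left(-2,6 \right)} J{\left(-12 \right)} = 2 \left(-21 - 12\right) = 2 \left(-33\right) = -66$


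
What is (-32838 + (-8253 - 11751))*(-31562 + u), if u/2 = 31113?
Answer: -1620347088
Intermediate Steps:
u = 62226 (u = 2*31113 = 62226)
(-32838 + (-8253 - 11751))*(-31562 + u) = (-32838 + (-8253 - 11751))*(-31562 + 62226) = (-32838 - 20004)*30664 = -52842*30664 = -1620347088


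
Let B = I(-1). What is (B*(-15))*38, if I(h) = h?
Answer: 570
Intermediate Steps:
B = -1
(B*(-15))*38 = -1*(-15)*38 = 15*38 = 570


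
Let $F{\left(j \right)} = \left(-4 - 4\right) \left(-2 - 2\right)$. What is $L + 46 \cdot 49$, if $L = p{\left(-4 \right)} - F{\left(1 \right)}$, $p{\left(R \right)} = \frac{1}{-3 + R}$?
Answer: $\frac{15553}{7} \approx 2221.9$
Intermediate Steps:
$F{\left(j \right)} = 32$ ($F{\left(j \right)} = \left(-8\right) \left(-4\right) = 32$)
$L = - \frac{225}{7}$ ($L = \frac{1}{-3 - 4} - 32 = \frac{1}{-7} - 32 = - \frac{1}{7} - 32 = - \frac{225}{7} \approx -32.143$)
$L + 46 \cdot 49 = - \frac{225}{7} + 46 \cdot 49 = - \frac{225}{7} + 2254 = \frac{15553}{7}$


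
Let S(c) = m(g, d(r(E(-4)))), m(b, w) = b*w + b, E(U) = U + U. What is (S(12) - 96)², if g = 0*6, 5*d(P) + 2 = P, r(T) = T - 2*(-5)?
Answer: 9216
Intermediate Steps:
E(U) = 2*U
r(T) = 10 + T (r(T) = T + 10 = 10 + T)
d(P) = -⅖ + P/5
g = 0
m(b, w) = b + b*w
S(c) = 0 (S(c) = 0*(1 + (-⅖ + (10 + 2*(-4))/5)) = 0*(1 + (-⅖ + (10 - 8)/5)) = 0*(1 + (-⅖ + (⅕)*2)) = 0*(1 + (-⅖ + ⅖)) = 0*(1 + 0) = 0*1 = 0)
(S(12) - 96)² = (0 - 96)² = (-96)² = 9216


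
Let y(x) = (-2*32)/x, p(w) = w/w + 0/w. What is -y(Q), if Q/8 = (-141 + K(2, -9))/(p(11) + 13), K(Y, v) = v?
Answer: -56/75 ≈ -0.74667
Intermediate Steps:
p(w) = 1 (p(w) = 1 + 0 = 1)
Q = -600/7 (Q = 8*((-141 - 9)/(1 + 13)) = 8*(-150/14) = 8*(-150*1/14) = 8*(-75/7) = -600/7 ≈ -85.714)
y(x) = -64/x
-y(Q) = -(-64)/(-600/7) = -(-64)*(-7)/600 = -1*56/75 = -56/75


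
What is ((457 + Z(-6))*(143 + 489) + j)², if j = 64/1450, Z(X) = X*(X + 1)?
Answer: 49792991244738624/525625 ≈ 9.4731e+10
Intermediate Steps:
Z(X) = X*(1 + X)
j = 32/725 (j = 64*(1/1450) = 32/725 ≈ 0.044138)
((457 + Z(-6))*(143 + 489) + j)² = ((457 - 6*(1 - 6))*(143 + 489) + 32/725)² = ((457 - 6*(-5))*632 + 32/725)² = ((457 + 30)*632 + 32/725)² = (487*632 + 32/725)² = (307784 + 32/725)² = (223143432/725)² = 49792991244738624/525625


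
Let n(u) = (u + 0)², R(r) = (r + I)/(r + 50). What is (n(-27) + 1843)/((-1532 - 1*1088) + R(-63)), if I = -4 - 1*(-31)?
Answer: -8359/8506 ≈ -0.98272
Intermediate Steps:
I = 27 (I = -4 + 31 = 27)
R(r) = (27 + r)/(50 + r) (R(r) = (r + 27)/(r + 50) = (27 + r)/(50 + r))
n(u) = u²
(n(-27) + 1843)/((-1532 - 1*1088) + R(-63)) = ((-27)² + 1843)/((-1532 - 1*1088) + (27 - 63)/(50 - 63)) = (729 + 1843)/((-1532 - 1088) - 36/(-13)) = 2572/(-2620 - 1/13*(-36)) = 2572/(-2620 + 36/13) = 2572/(-34024/13) = 2572*(-13/34024) = -8359/8506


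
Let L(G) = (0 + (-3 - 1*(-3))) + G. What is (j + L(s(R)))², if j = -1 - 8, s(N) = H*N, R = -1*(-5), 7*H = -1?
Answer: 4624/49 ≈ 94.367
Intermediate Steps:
H = -⅐ (H = (⅐)*(-1) = -⅐ ≈ -0.14286)
R = 5
s(N) = -N/7
j = -9
L(G) = G (L(G) = (0 + (-3 + 3)) + G = (0 + 0) + G = 0 + G = G)
(j + L(s(R)))² = (-9 - ⅐*5)² = (-9 - 5/7)² = (-68/7)² = 4624/49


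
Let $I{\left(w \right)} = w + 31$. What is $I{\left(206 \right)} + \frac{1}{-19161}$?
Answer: $\frac{4541156}{19161} \approx 237.0$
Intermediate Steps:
$I{\left(w \right)} = 31 + w$
$I{\left(206 \right)} + \frac{1}{-19161} = \left(31 + 206\right) + \frac{1}{-19161} = 237 - \frac{1}{19161} = \frac{4541156}{19161}$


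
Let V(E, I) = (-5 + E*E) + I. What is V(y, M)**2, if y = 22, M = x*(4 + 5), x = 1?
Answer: 238144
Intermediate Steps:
M = 9 (M = 1*(4 + 5) = 1*9 = 9)
V(E, I) = -5 + I + E**2 (V(E, I) = (-5 + E**2) + I = -5 + I + E**2)
V(y, M)**2 = (-5 + 9 + 22**2)**2 = (-5 + 9 + 484)**2 = 488**2 = 238144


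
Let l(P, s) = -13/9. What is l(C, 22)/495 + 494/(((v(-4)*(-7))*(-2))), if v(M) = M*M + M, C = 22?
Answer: 366431/124740 ≈ 2.9376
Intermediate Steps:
l(P, s) = -13/9 (l(P, s) = -13*1/9 = -13/9)
v(M) = M + M**2 (v(M) = M**2 + M = M + M**2)
l(C, 22)/495 + 494/(((v(-4)*(-7))*(-2))) = -13/9/495 + 494/(((-4*(1 - 4)*(-7))*(-2))) = -13/9*1/495 + 494/(((-4*(-3)*(-7))*(-2))) = -13/4455 + 494/(((12*(-7))*(-2))) = -13/4455 + 494/((-84*(-2))) = -13/4455 + 494/168 = -13/4455 + 494*(1/168) = -13/4455 + 247/84 = 366431/124740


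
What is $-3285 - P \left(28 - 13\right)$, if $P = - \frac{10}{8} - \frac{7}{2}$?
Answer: $- \frac{12855}{4} \approx -3213.8$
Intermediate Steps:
$P = - \frac{19}{4}$ ($P = \left(-10\right) \frac{1}{8} - \frac{7}{2} = - \frac{5}{4} - \frac{7}{2} = - \frac{19}{4} \approx -4.75$)
$-3285 - P \left(28 - 13\right) = -3285 - - \frac{19 \left(28 - 13\right)}{4} = -3285 - \left(- \frac{19}{4}\right) 15 = -3285 - - \frac{285}{4} = -3285 + \frac{285}{4} = - \frac{12855}{4}$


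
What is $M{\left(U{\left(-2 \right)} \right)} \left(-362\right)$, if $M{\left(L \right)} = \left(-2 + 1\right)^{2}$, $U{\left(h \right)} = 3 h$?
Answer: $-362$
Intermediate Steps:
$M{\left(L \right)} = 1$ ($M{\left(L \right)} = \left(-1\right)^{2} = 1$)
$M{\left(U{\left(-2 \right)} \right)} \left(-362\right) = 1 \left(-362\right) = -362$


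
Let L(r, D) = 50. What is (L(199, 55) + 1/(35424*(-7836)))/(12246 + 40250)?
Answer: 13879123199/14571969030144 ≈ 0.00095245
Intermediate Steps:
(L(199, 55) + 1/(35424*(-7836)))/(12246 + 40250) = (50 + 1/(35424*(-7836)))/(12246 + 40250) = (50 + (1/35424)*(-1/7836))/52496 = (50 - 1/277582464)*(1/52496) = (13879123199/277582464)*(1/52496) = 13879123199/14571969030144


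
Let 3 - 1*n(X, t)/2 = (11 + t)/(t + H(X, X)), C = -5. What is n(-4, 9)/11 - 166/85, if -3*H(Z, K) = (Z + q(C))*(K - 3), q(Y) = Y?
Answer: -3098/2805 ≈ -1.1045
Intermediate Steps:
H(Z, K) = -(-5 + Z)*(-3 + K)/3 (H(Z, K) = -(Z - 5)*(K - 3)/3 = -(-5 + Z)*(-3 + K)/3)
n(X, t) = 6 - 2*(11 + t)/(-5 + t - X²/3 + 8*X/3) (n(X, t) = 6 - 2*(11 + t)/(t + (-5 + X + 5*X/3 - X*X/3)) = 6 - 2*(11 + t)/(t + (-5 + X + 5*X/3 - X²/3)) = 6 - 2*(11 + t)/(t + (-5 - X²/3 + 8*X/3)) = 6 - 2*(11 + t)/(-5 + t - X²/3 + 8*X/3))
n(-4, 9)/11 - 166/85 = (6*(26 + (-4)² - 8*(-4) - 2*9)/(15 + (-4)² - 8*(-4) - 3*9))/11 - 166/85 = (6*(26 + 16 + 32 - 18)/(15 + 16 + 32 - 27))*(1/11) - 166*1/85 = (6*56/36)*(1/11) - 166/85 = (6*(1/36)*56)*(1/11) - 166/85 = (28/3)*(1/11) - 166/85 = 28/33 - 166/85 = -3098/2805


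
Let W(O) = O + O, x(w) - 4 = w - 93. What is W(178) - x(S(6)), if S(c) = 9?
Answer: 436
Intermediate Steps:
x(w) = -89 + w (x(w) = 4 + (w - 93) = 4 + (-93 + w) = -89 + w)
W(O) = 2*O
W(178) - x(S(6)) = 2*178 - (-89 + 9) = 356 - 1*(-80) = 356 + 80 = 436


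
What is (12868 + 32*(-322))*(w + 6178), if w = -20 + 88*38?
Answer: 24363128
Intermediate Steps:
w = 3324 (w = -20 + 3344 = 3324)
(12868 + 32*(-322))*(w + 6178) = (12868 + 32*(-322))*(3324 + 6178) = (12868 - 10304)*9502 = 2564*9502 = 24363128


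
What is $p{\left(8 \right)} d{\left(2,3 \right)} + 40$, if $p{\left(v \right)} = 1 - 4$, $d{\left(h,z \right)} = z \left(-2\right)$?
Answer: $58$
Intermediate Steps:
$d{\left(h,z \right)} = - 2 z$
$p{\left(v \right)} = -3$ ($p{\left(v \right)} = 1 - 4 = -3$)
$p{\left(8 \right)} d{\left(2,3 \right)} + 40 = - 3 \left(\left(-2\right) 3\right) + 40 = \left(-3\right) \left(-6\right) + 40 = 18 + 40 = 58$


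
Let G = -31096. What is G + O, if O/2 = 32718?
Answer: 34340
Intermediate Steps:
O = 65436 (O = 2*32718 = 65436)
G + O = -31096 + 65436 = 34340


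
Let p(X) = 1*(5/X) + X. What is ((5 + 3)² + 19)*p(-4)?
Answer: -1743/4 ≈ -435.75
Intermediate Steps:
p(X) = X + 5/X (p(X) = 5/X + X = X + 5/X)
((5 + 3)² + 19)*p(-4) = ((5 + 3)² + 19)*(-4 + 5/(-4)) = (8² + 19)*(-4 + 5*(-¼)) = (64 + 19)*(-4 - 5/4) = 83*(-21/4) = -1743/4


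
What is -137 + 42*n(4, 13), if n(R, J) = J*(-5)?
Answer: -2867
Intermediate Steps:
n(R, J) = -5*J
-137 + 42*n(4, 13) = -137 + 42*(-5*13) = -137 + 42*(-65) = -137 - 2730 = -2867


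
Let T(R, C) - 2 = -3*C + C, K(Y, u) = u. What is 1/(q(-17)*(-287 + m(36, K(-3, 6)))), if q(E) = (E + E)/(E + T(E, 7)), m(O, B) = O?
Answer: -29/8534 ≈ -0.0033982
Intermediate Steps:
T(R, C) = 2 - 2*C (T(R, C) = 2 + (-3*C + C) = 2 - 2*C)
q(E) = 2*E/(-12 + E) (q(E) = (E + E)/(E + (2 - 2*7)) = (2*E)/(E + (2 - 14)) = (2*E)/(E - 12) = (2*E)/(-12 + E) = 2*E/(-12 + E))
1/(q(-17)*(-287 + m(36, K(-3, 6)))) = 1/((2*(-17)/(-12 - 17))*(-287 + 36)) = 1/((2*(-17)/(-29))*(-251)) = 1/((2*(-17)*(-1/29))*(-251)) = 1/((34/29)*(-251)) = 1/(-8534/29) = -29/8534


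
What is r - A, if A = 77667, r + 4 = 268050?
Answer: 190379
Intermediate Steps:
r = 268046 (r = -4 + 268050 = 268046)
r - A = 268046 - 1*77667 = 268046 - 77667 = 190379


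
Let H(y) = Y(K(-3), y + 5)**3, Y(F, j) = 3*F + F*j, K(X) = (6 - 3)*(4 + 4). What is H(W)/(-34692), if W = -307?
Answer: 30793995648/2891 ≈ 1.0652e+7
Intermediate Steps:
K(X) = 24 (K(X) = 3*8 = 24)
H(y) = (192 + 24*y)**3 (H(y) = (24*(3 + (y + 5)))**3 = (24*(3 + (5 + y)))**3 = (24*(8 + y))**3 = (192 + 24*y)**3)
H(W)/(-34692) = (13824*(8 - 307)**3)/(-34692) = (13824*(-299)**3)*(-1/34692) = (13824*(-26730899))*(-1/34692) = -369527947776*(-1/34692) = 30793995648/2891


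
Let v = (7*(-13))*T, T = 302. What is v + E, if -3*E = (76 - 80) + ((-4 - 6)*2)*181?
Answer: -26274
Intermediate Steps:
E = 1208 (E = -((76 - 80) + ((-4 - 6)*2)*181)/3 = -(-4 - 10*2*181)/3 = -(-4 - 20*181)/3 = -(-4 - 3620)/3 = -⅓*(-3624) = 1208)
v = -27482 (v = (7*(-13))*302 = -91*302 = -27482)
v + E = -27482 + 1208 = -26274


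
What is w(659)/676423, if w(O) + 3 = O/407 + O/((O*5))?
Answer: -2403/1376520805 ≈ -1.7457e-6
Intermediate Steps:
w(O) = -14/5 + O/407 (w(O) = -3 + (O/407 + O/((O*5))) = -3 + (O*(1/407) + O/((5*O))) = -3 + (O/407 + O*(1/(5*O))) = -3 + (O/407 + ⅕) = -3 + (⅕ + O/407) = -14/5 + O/407)
w(659)/676423 = (-14/5 + (1/407)*659)/676423 = (-14/5 + 659/407)*(1/676423) = -2403/2035*1/676423 = -2403/1376520805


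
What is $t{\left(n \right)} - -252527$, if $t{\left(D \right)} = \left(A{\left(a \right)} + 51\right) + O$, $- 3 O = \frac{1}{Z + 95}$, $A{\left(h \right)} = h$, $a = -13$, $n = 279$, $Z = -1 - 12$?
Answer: $\frac{62130989}{246} \approx 2.5257 \cdot 10^{5}$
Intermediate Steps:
$Z = -13$
$O = - \frac{1}{246}$ ($O = - \frac{1}{3 \left(-13 + 95\right)} = - \frac{1}{3 \cdot 82} = \left(- \frac{1}{3}\right) \frac{1}{82} = - \frac{1}{246} \approx -0.004065$)
$t{\left(D \right)} = \frac{9347}{246}$ ($t{\left(D \right)} = \left(-13 + 51\right) - \frac{1}{246} = 38 - \frac{1}{246} = \frac{9347}{246}$)
$t{\left(n \right)} - -252527 = \frac{9347}{246} - -252527 = \frac{9347}{246} + 252527 = \frac{62130989}{246}$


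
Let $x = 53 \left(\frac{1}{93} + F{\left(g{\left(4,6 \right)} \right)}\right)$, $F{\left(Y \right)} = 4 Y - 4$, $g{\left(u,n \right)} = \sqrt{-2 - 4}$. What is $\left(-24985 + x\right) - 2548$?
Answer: $- \frac{2580232}{93} + 212 i \sqrt{6} \approx -27744.0 + 519.29 i$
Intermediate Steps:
$g{\left(u,n \right)} = i \sqrt{6}$ ($g{\left(u,n \right)} = \sqrt{-6} = i \sqrt{6}$)
$F{\left(Y \right)} = -4 + 4 Y$
$x = - \frac{19663}{93} + 212 i \sqrt{6}$ ($x = 53 \left(\frac{1}{93} - \left(4 - 4 i \sqrt{6}\right)\right) = 53 \left(- \frac{371}{93} + 4 i \sqrt{6}\right) = - \frac{19663}{93} + 212 i \sqrt{6} \approx -211.43 + 519.29 i$)
$\left(-24985 + x\right) - 2548 = \left(-24985 - \left(\frac{19663}{93} - 212 i \sqrt{6}\right)\right) - 2548 = \left(- \frac{2343268}{93} + 212 i \sqrt{6}\right) - 2548 = - \frac{2580232}{93} + 212 i \sqrt{6}$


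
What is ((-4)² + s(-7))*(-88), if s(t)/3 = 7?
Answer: -3256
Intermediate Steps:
s(t) = 21 (s(t) = 3*7 = 21)
((-4)² + s(-7))*(-88) = ((-4)² + 21)*(-88) = (16 + 21)*(-88) = 37*(-88) = -3256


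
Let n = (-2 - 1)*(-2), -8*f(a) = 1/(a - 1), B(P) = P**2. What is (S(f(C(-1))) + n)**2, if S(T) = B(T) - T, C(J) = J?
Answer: 2313441/65536 ≈ 35.300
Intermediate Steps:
f(a) = -1/(8*(-1 + a)) (f(a) = -1/(8*(a - 1)) = -1/(8*(-1 + a)))
S(T) = T**2 - T
n = 6 (n = -3*(-2) = 6)
(S(f(C(-1))) + n)**2 = ((-1/(-8 + 8*(-1)))*(-1 - 1/(-8 + 8*(-1))) + 6)**2 = ((-1/(-8 - 8))*(-1 - 1/(-8 - 8)) + 6)**2 = ((-1/(-16))*(-1 - 1/(-16)) + 6)**2 = ((-1*(-1/16))*(-1 - 1*(-1/16)) + 6)**2 = ((-1 + 1/16)/16 + 6)**2 = ((1/16)*(-15/16) + 6)**2 = (-15/256 + 6)**2 = (1521/256)**2 = 2313441/65536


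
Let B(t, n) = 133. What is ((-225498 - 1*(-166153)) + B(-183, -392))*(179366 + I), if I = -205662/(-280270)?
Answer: -1488326615354092/140135 ≈ -1.0621e+10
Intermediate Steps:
I = 102831/140135 (I = -205662*(-1/280270) = 102831/140135 ≈ 0.73380)
((-225498 - 1*(-166153)) + B(-183, -392))*(179366 + I) = ((-225498 - 1*(-166153)) + 133)*(179366 + 102831/140135) = ((-225498 + 166153) + 133)*(25135557241/140135) = (-59345 + 133)*(25135557241/140135) = -59212*25135557241/140135 = -1488326615354092/140135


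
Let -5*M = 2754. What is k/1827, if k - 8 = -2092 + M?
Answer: -1882/1305 ≈ -1.4421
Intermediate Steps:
M = -2754/5 (M = -⅕*2754 = -2754/5 ≈ -550.80)
k = -13174/5 (k = 8 + (-2092 - 2754/5) = 8 - 13214/5 = -13174/5 ≈ -2634.8)
k/1827 = -13174/5/1827 = -13174/5*1/1827 = -1882/1305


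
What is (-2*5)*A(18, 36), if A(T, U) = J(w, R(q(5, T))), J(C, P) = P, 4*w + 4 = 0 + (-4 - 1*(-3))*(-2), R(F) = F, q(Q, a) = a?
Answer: -180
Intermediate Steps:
w = -½ (w = -1 + (0 + (-4 - 1*(-3))*(-2))/4 = -1 + (0 + (-4 + 3)*(-2))/4 = -1 + (0 - 1*(-2))/4 = -1 + (0 + 2)/4 = -1 + (¼)*2 = -1 + ½ = -½ ≈ -0.50000)
A(T, U) = T
(-2*5)*A(18, 36) = -2*5*18 = -10*18 = -180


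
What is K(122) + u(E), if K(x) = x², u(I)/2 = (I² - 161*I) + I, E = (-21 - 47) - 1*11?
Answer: 52646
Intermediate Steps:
E = -79 (E = -68 - 11 = -79)
u(I) = -320*I + 2*I² (u(I) = 2*((I² - 161*I) + I) = 2*(I² - 160*I) = -320*I + 2*I²)
K(122) + u(E) = 122² + 2*(-79)*(-160 - 79) = 14884 + 2*(-79)*(-239) = 14884 + 37762 = 52646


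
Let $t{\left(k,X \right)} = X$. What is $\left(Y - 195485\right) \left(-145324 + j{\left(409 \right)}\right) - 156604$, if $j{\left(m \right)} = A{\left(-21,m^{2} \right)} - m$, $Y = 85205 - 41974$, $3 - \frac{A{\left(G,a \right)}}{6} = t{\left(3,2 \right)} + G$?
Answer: $22168178050$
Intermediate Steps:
$A{\left(G,a \right)} = 6 - 6 G$ ($A{\left(G,a \right)} = 18 - 6 \left(2 + G\right) = 18 - \left(12 + 6 G\right) = 6 - 6 G$)
$Y = 43231$ ($Y = 85205 - 41974 = 43231$)
$j{\left(m \right)} = 132 - m$ ($j{\left(m \right)} = \left(6 - -126\right) - m = \left(6 + 126\right) - m = 132 - m$)
$\left(Y - 195485\right) \left(-145324 + j{\left(409 \right)}\right) - 156604 = \left(43231 - 195485\right) \left(-145324 + \left(132 - 409\right)\right) - 156604 = - 152254 \left(-145324 + \left(132 - 409\right)\right) - 156604 = - 152254 \left(-145324 - 277\right) - 156604 = \left(-152254\right) \left(-145601\right) - 156604 = 22168334654 - 156604 = 22168178050$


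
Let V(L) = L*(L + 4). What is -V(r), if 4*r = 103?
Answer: -12257/16 ≈ -766.06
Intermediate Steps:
r = 103/4 (r = (¼)*103 = 103/4 ≈ 25.750)
V(L) = L*(4 + L)
-V(r) = -103*(4 + 103/4)/4 = -103*119/(4*4) = -1*12257/16 = -12257/16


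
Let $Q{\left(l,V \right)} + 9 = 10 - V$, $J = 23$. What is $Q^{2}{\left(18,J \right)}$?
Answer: $484$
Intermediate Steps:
$Q{\left(l,V \right)} = 1 - V$ ($Q{\left(l,V \right)} = -9 - \left(-10 + V\right) = 1 - V$)
$Q^{2}{\left(18,J \right)} = \left(1 - 23\right)^{2} = \left(-22\right)^{2} = 484$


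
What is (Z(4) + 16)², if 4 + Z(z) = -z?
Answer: 64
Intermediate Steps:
Z(z) = -4 - z
(Z(4) + 16)² = ((-4 - 1*4) + 16)² = ((-4 - 4) + 16)² = (-8 + 16)² = 8² = 64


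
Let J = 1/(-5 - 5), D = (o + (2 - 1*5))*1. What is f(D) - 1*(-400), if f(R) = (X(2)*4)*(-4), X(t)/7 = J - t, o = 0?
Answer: 3176/5 ≈ 635.20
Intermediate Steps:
D = -3 (D = (0 + (2 - 1*5))*1 = (0 + (2 - 5))*1 = (0 - 3)*1 = -3*1 = -3)
J = -⅒ (J = 1/(-10) = -⅒ ≈ -0.10000)
X(t) = -7/10 - 7*t (X(t) = 7*(-⅒ - t) = -7/10 - 7*t)
f(R) = 1176/5 (f(R) = ((-7/10 - 7*2)*4)*(-4) = ((-7/10 - 14)*4)*(-4) = -147/10*4*(-4) = -294/5*(-4) = 1176/5)
f(D) - 1*(-400) = 1176/5 - 1*(-400) = 1176/5 + 400 = 3176/5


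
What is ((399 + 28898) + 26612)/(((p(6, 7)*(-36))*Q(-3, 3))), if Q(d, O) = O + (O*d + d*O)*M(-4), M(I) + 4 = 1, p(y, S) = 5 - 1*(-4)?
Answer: -55909/18468 ≈ -3.0273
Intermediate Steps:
p(y, S) = 9 (p(y, S) = 5 + 4 = 9)
M(I) = -3 (M(I) = -4 + 1 = -3)
Q(d, O) = O - 6*O*d (Q(d, O) = O + (O*d + d*O)*(-3) = O + (O*d + O*d)*(-3) = O + (2*O*d)*(-3) = O - 6*O*d)
((399 + 28898) + 26612)/(((p(6, 7)*(-36))*Q(-3, 3))) = ((399 + 28898) + 26612)/(((9*(-36))*(3*(1 - 6*(-3))))) = (29297 + 26612)/((-972*(1 + 18))) = 55909/((-972*19)) = 55909/((-324*57)) = 55909/(-18468) = 55909*(-1/18468) = -55909/18468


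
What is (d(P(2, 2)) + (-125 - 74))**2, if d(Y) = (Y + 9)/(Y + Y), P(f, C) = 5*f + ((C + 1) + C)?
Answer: 982081/25 ≈ 39283.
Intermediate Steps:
P(f, C) = 1 + 2*C + 5*f (P(f, C) = 5*f + ((1 + C) + C) = 5*f + (1 + 2*C) = 1 + 2*C + 5*f)
d(Y) = (9 + Y)/(2*Y) (d(Y) = (9 + Y)/((2*Y)) = (9 + Y)*(1/(2*Y)) = (9 + Y)/(2*Y))
(d(P(2, 2)) + (-125 - 74))**2 = ((9 + (1 + 2*2 + 5*2))/(2*(1 + 2*2 + 5*2)) + (-125 - 74))**2 = ((9 + (1 + 4 + 10))/(2*(1 + 4 + 10)) - 199)**2 = ((1/2)*(9 + 15)/15 - 199)**2 = ((1/2)*(1/15)*24 - 199)**2 = (4/5 - 199)**2 = (-991/5)**2 = 982081/25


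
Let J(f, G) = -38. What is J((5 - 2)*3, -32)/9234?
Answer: -1/243 ≈ -0.0041152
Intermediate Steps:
J((5 - 2)*3, -32)/9234 = -38/9234 = -38*1/9234 = -1/243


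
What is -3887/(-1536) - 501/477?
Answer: 40169/27136 ≈ 1.4803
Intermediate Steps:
-3887/(-1536) - 501/477 = -3887*(-1/1536) - 501*1/477 = 3887/1536 - 167/159 = 40169/27136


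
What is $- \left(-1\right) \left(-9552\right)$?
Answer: $-9552$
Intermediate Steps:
$- \left(-1\right) \left(-9552\right) = \left(-1\right) 9552 = -9552$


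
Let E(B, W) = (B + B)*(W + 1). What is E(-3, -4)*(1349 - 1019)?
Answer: 5940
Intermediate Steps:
E(B, W) = 2*B*(1 + W) (E(B, W) = (2*B)*(1 + W) = 2*B*(1 + W))
E(-3, -4)*(1349 - 1019) = (2*(-3)*(1 - 4))*(1349 - 1019) = (2*(-3)*(-3))*330 = 18*330 = 5940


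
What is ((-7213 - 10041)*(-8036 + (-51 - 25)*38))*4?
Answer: 753930784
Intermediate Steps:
((-7213 - 10041)*(-8036 + (-51 - 25)*38))*4 = -17254*(-8036 - 76*38)*4 = -17254*(-8036 - 2888)*4 = -17254*(-10924)*4 = 188482696*4 = 753930784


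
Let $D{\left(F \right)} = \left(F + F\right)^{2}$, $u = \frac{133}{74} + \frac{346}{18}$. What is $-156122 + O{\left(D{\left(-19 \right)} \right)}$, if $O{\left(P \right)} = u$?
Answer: $- \frac{103963253}{666} \approx -1.561 \cdot 10^{5}$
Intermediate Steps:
$u = \frac{13999}{666}$ ($u = 133 \cdot \frac{1}{74} + 346 \cdot \frac{1}{18} = \frac{133}{74} + \frac{173}{9} = \frac{13999}{666} \approx 21.02$)
$D{\left(F \right)} = 4 F^{2}$ ($D{\left(F \right)} = \left(2 F\right)^{2} = 4 F^{2}$)
$O{\left(P \right)} = \frac{13999}{666}$
$-156122 + O{\left(D{\left(-19 \right)} \right)} = -156122 + \frac{13999}{666} = - \frac{103963253}{666}$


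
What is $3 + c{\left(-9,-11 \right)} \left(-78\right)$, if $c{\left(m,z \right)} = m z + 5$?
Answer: $-8109$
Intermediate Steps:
$c{\left(m,z \right)} = 5 + m z$
$3 + c{\left(-9,-11 \right)} \left(-78\right) = 3 + \left(5 - -99\right) \left(-78\right) = 3 + \left(5 + 99\right) \left(-78\right) = 3 + 104 \left(-78\right) = 3 - 8112 = -8109$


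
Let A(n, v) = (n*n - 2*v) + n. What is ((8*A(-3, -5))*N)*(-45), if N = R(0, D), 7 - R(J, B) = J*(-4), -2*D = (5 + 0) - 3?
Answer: -40320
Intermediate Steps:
A(n, v) = n + n**2 - 2*v (A(n, v) = (n**2 - 2*v) + n = n + n**2 - 2*v)
D = -1 (D = -((5 + 0) - 3)/2 = -(5 - 3)/2 = -1/2*2 = -1)
R(J, B) = 7 + 4*J (R(J, B) = 7 - J*(-4) = 7 - (-4)*J = 7 + 4*J)
N = 7 (N = 7 + 4*0 = 7 + 0 = 7)
((8*A(-3, -5))*N)*(-45) = ((8*(-3 + (-3)**2 - 2*(-5)))*7)*(-45) = ((8*(-3 + 9 + 10))*7)*(-45) = ((8*16)*7)*(-45) = (128*7)*(-45) = 896*(-45) = -40320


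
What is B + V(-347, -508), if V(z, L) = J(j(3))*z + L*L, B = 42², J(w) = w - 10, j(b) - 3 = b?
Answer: 261216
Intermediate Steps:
j(b) = 3 + b
J(w) = -10 + w
B = 1764
V(z, L) = L² - 4*z (V(z, L) = (-10 + (3 + 3))*z + L*L = (-10 + 6)*z + L² = -4*z + L² = L² - 4*z)
B + V(-347, -508) = 1764 + ((-508)² - 4*(-347)) = 1764 + (258064 + 1388) = 1764 + 259452 = 261216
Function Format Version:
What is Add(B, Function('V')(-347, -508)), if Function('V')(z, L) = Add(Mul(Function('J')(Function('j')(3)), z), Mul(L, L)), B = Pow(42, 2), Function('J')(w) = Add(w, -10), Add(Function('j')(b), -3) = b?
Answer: 261216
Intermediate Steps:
Function('j')(b) = Add(3, b)
Function('J')(w) = Add(-10, w)
B = 1764
Function('V')(z, L) = Add(Pow(L, 2), Mul(-4, z)) (Function('V')(z, L) = Add(Mul(Add(-10, Add(3, 3)), z), Mul(L, L)) = Add(Mul(Add(-10, 6), z), Pow(L, 2)) = Add(Mul(-4, z), Pow(L, 2)) = Add(Pow(L, 2), Mul(-4, z)))
Add(B, Function('V')(-347, -508)) = Add(1764, Add(Pow(-508, 2), Mul(-4, -347))) = Add(1764, Add(258064, 1388)) = Add(1764, 259452) = 261216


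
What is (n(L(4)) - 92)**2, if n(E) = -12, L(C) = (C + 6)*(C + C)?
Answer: 10816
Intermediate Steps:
L(C) = 2*C*(6 + C) (L(C) = (6 + C)*(2*C) = 2*C*(6 + C))
(n(L(4)) - 92)**2 = (-12 - 92)**2 = (-104)**2 = 10816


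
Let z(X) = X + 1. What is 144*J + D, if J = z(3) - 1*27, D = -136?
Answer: -3448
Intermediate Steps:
z(X) = 1 + X
J = -23 (J = (1 + 3) - 1*27 = 4 - 27 = -23)
144*J + D = 144*(-23) - 136 = -3312 - 136 = -3448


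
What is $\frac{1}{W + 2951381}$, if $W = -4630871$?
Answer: $- \frac{1}{1679490} \approx -5.9542 \cdot 10^{-7}$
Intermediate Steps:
$\frac{1}{W + 2951381} = \frac{1}{-4630871 + 2951381} = \frac{1}{-1679490} = - \frac{1}{1679490}$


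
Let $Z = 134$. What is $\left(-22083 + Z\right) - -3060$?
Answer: $-18889$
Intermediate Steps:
$\left(-22083 + Z\right) - -3060 = \left(-22083 + 134\right) - -3060 = -21949 + 3060 = -18889$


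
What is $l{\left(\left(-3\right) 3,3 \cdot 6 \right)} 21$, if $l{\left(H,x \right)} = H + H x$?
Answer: $-3591$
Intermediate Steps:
$l{\left(\left(-3\right) 3,3 \cdot 6 \right)} 21 = \left(-3\right) 3 \left(1 + 3 \cdot 6\right) 21 = - 9 \left(1 + 18\right) 21 = \left(-9\right) 19 \cdot 21 = \left(-171\right) 21 = -3591$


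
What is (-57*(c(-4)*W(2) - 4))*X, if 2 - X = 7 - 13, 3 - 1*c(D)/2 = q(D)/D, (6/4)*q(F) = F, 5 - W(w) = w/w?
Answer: -6688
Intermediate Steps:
W(w) = 4 (W(w) = 5 - w/w = 5 - 1*1 = 5 - 1 = 4)
q(F) = 2*F/3
c(D) = 14/3 (c(D) = 6 - 2*2*D/3/D = 6 - 2*⅔ = 6 - 4/3 = 14/3)
X = 8 (X = 2 - (7 - 13) = 2 - 1*(-6) = 2 + 6 = 8)
(-57*(c(-4)*W(2) - 4))*X = -57*((14/3)*4 - 4)*8 = -57*(56/3 - 4)*8 = -57*44/3*8 = -836*8 = -6688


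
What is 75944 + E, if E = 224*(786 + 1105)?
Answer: 499528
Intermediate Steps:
E = 423584 (E = 224*1891 = 423584)
75944 + E = 75944 + 423584 = 499528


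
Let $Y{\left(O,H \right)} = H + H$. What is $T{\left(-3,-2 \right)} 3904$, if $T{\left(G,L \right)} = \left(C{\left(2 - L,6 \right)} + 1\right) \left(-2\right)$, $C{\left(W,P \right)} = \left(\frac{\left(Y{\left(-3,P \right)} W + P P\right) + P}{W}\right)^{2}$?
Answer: $-3960608$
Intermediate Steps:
$Y{\left(O,H \right)} = 2 H$
$C{\left(W,P \right)} = \frac{\left(P + P^{2} + 2 P W\right)^{2}}{W^{2}}$ ($C{\left(W,P \right)} = \left(\frac{\left(2 P W + P P\right) + P}{W}\right)^{2} = \left(\frac{\left(2 P W + P^{2}\right) + P}{W}\right)^{2} = \left(\frac{\left(P^{2} + 2 P W\right) + P}{W}\right)^{2} = \left(\frac{P + P^{2} + 2 P W}{W}\right)^{2} = \frac{\left(P + P^{2} + 2 P W\right)^{2}}{W^{2}}$)
$T{\left(G,L \right)} = -2 - \frac{72 \left(11 - 2 L\right)^{2}}{\left(2 - L\right)^{2}}$ ($T{\left(G,L \right)} = \left(\frac{6^{2} \left(1 + 6 + 2 \left(2 - L\right)\right)^{2}}{\left(2 - L\right)^{2}} + 1\right) \left(-2\right) = \left(\frac{36 \left(1 + 6 - \left(-4 + 2 L\right)\right)^{2}}{\left(2 - L\right)^{2}} + 1\right) \left(-2\right) = \left(\frac{36 \left(11 - 2 L\right)^{2}}{\left(2 - L\right)^{2}} + 1\right) \left(-2\right) = \left(1 + \frac{36 \left(11 - 2 L\right)^{2}}{\left(2 - L\right)^{2}}\right) \left(-2\right) = -2 - \frac{72 \left(11 - 2 L\right)^{2}}{\left(2 - L\right)^{2}}$)
$T{\left(-3,-2 \right)} 3904 = \frac{2 \left(-4360 - 145 \left(-2\right)^{2} + 1588 \left(-2\right)\right)}{4 + \left(-2\right)^{2} - -8} \cdot 3904 = \frac{2 \left(-4360 - 580 - 3176\right)}{4 + 4 + 8} \cdot 3904 = \frac{2 \left(-4360 - 580 - 3176\right)}{16} \cdot 3904 = 2 \cdot \frac{1}{16} \left(-8116\right) 3904 = \left(- \frac{2029}{2}\right) 3904 = -3960608$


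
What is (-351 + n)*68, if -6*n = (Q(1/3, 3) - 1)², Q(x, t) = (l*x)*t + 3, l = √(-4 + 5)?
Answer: -23970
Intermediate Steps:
l = 1 (l = √1 = 1)
Q(x, t) = 3 + t*x (Q(x, t) = (1*x)*t + 3 = x*t + 3 = t*x + 3 = 3 + t*x)
n = -3/2 (n = -((3 + 3/3) - 1)²/6 = -((3 + 3*(⅓)) - 1)²/6 = -((3 + 1) - 1)²/6 = -(4 - 1)²/6 = -⅙*3² = -⅙*9 = -3/2 ≈ -1.5000)
(-351 + n)*68 = (-351 - 3/2)*68 = -705/2*68 = -23970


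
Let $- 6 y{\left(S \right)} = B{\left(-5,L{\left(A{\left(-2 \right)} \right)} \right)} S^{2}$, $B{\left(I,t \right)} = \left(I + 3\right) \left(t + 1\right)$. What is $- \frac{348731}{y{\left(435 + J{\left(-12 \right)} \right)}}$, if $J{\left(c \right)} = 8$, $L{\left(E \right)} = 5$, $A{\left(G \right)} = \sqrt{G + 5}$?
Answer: $- \frac{348731}{392498} \approx -0.88849$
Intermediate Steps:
$A{\left(G \right)} = \sqrt{5 + G}$
$B{\left(I,t \right)} = \left(1 + t\right) \left(3 + I\right)$ ($B{\left(I,t \right)} = \left(3 + I\right) \left(1 + t\right) = \left(1 + t\right) \left(3 + I\right)$)
$y{\left(S \right)} = 2 S^{2}$ ($y{\left(S \right)} = - \frac{\left(3 - 5 + 3 \cdot 5 - 25\right) S^{2}}{6} = - \frac{\left(3 - 5 + 15 - 25\right) S^{2}}{6} = - \frac{\left(-12\right) S^{2}}{6} = 2 S^{2}$)
$- \frac{348731}{y{\left(435 + J{\left(-12 \right)} \right)}} = - \frac{348731}{2 \left(435 + 8\right)^{2}} = - \frac{348731}{2 \cdot 443^{2}} = - \frac{348731}{2 \cdot 196249} = - \frac{348731}{392498}$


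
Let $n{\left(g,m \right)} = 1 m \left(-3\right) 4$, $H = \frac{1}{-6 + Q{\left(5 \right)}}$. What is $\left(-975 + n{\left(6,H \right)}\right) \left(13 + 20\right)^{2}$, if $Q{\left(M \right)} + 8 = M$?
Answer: $-1060323$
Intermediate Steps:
$Q{\left(M \right)} = -8 + M$
$H = - \frac{1}{9}$ ($H = \frac{1}{-6 + \left(-8 + 5\right)} = \frac{1}{-6 - 3} = \frac{1}{-9} = - \frac{1}{9} \approx -0.11111$)
$n{\left(g,m \right)} = - 12 m$ ($n{\left(g,m \right)} = m \left(-3\right) 4 = - 3 m 4 = - 12 m$)
$\left(-975 + n{\left(6,H \right)}\right) \left(13 + 20\right)^{2} = \left(-975 - - \frac{4}{3}\right) \left(13 + 20\right)^{2} = \left(-975 + \frac{4}{3}\right) 33^{2} = \left(- \frac{2921}{3}\right) 1089 = -1060323$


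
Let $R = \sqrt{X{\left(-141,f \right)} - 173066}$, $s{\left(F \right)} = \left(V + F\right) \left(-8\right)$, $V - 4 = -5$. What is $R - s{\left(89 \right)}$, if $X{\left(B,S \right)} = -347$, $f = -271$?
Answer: $704 + i \sqrt{173413} \approx 704.0 + 416.43 i$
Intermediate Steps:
$V = -1$ ($V = 4 - 5 = -1$)
$s{\left(F \right)} = 8 - 8 F$ ($s{\left(F \right)} = \left(-1 + F\right) \left(-8\right) = 8 - 8 F$)
$R = i \sqrt{173413}$ ($R = \sqrt{-347 - 173066} = \sqrt{-173413} = i \sqrt{173413} \approx 416.43 i$)
$R - s{\left(89 \right)} = i \sqrt{173413} - \left(8 - 712\right) = i \sqrt{173413} - -704 = i \sqrt{173413} + 704 = 704 + i \sqrt{173413}$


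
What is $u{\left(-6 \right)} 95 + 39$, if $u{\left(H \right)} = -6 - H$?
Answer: $39$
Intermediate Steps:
$u{\left(-6 \right)} 95 + 39 = \left(-6 - -6\right) 95 + 39 = \left(-6 + 6\right) 95 + 39 = 0 \cdot 95 + 39 = 0 + 39 = 39$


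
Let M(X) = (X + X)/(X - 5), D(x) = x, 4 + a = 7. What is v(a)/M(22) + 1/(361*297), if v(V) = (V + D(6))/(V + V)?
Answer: 497105/857736 ≈ 0.57955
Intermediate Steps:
a = 3 (a = -4 + 7 = 3)
v(V) = (6 + V)/(2*V) (v(V) = (V + 6)/(V + V) = (6 + V)/((2*V)) = (6 + V)*(1/(2*V)) = (6 + V)/(2*V))
M(X) = 2*X/(-5 + X) (M(X) = (2*X)/(-5 + X) = 2*X/(-5 + X))
v(a)/M(22) + 1/(361*297) = ((½)*(6 + 3)/3)/((2*22/(-5 + 22))) + 1/(361*297) = ((½)*(⅓)*9)/((2*22/17)) + (1/361)*(1/297) = 3/(2*((2*22*(1/17)))) + 1/107217 = 3/(2*(44/17)) + 1/107217 = (3/2)*(17/44) + 1/107217 = 51/88 + 1/107217 = 497105/857736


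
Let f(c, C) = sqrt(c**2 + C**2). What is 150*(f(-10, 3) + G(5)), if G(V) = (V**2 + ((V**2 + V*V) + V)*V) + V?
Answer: 45750 + 150*sqrt(109) ≈ 47316.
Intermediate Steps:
G(V) = V + V**2 + V*(V + 2*V**2) (G(V) = (V**2 + ((V**2 + V**2) + V)*V) + V = (V**2 + (2*V**2 + V)*V) + V = (V**2 + (V + 2*V**2)*V) + V = (V**2 + V*(V + 2*V**2)) + V = V + V**2 + V*(V + 2*V**2))
f(c, C) = sqrt(C**2 + c**2)
150*(f(-10, 3) + G(5)) = 150*(sqrt(3**2 + (-10)**2) + 5*(1 + 2*5 + 2*5**2)) = 150*(sqrt(9 + 100) + 5*(1 + 10 + 2*25)) = 150*(sqrt(109) + 5*(1 + 10 + 50)) = 150*(sqrt(109) + 5*61) = 150*(sqrt(109) + 305) = 150*(305 + sqrt(109)) = 45750 + 150*sqrt(109)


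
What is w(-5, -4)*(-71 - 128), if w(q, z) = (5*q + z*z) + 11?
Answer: -398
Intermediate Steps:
w(q, z) = 11 + z**2 + 5*q (w(q, z) = (5*q + z**2) + 11 = (z**2 + 5*q) + 11 = 11 + z**2 + 5*q)
w(-5, -4)*(-71 - 128) = (11 + (-4)**2 + 5*(-5))*(-71 - 128) = (11 + 16 - 25)*(-199) = 2*(-199) = -398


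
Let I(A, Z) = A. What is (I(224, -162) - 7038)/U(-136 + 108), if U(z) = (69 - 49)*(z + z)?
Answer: 3407/560 ≈ 6.0839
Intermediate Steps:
U(z) = 40*z (U(z) = 20*(2*z) = 40*z)
(I(224, -162) - 7038)/U(-136 + 108) = (224 - 7038)/((40*(-136 + 108))) = -6814/(40*(-28)) = -6814/(-1120) = -6814*(-1/1120) = 3407/560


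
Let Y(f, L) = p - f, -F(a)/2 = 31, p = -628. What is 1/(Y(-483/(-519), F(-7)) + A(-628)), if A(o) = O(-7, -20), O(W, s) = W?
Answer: -173/110016 ≈ -0.0015725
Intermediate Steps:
A(o) = -7
F(a) = -62 (F(a) = -2*31 = -62)
Y(f, L) = -628 - f
1/(Y(-483/(-519), F(-7)) + A(-628)) = 1/((-628 - (-483)/(-519)) - 7) = 1/((-628 - (-483)*(-1)/519) - 7) = 1/((-628 - 1*161/173) - 7) = 1/((-628 - 161/173) - 7) = 1/(-108805/173 - 7) = 1/(-110016/173) = -173/110016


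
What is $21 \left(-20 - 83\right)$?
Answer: $-2163$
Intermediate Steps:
$21 \left(-20 - 83\right) = 21 \left(-103\right) = -2163$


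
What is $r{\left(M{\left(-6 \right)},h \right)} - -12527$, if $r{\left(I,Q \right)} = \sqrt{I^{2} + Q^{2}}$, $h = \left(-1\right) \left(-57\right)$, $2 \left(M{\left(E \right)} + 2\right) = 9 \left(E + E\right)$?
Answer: $12527 + \sqrt{6385} \approx 12607.0$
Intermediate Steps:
$M{\left(E \right)} = -2 + 9 E$ ($M{\left(E \right)} = -2 + \frac{9 \left(E + E\right)}{2} = -2 + \frac{9 \cdot 2 E}{2} = -2 + \frac{18 E}{2} = -2 + 9 E$)
$h = 57$
$r{\left(M{\left(-6 \right)},h \right)} - -12527 = \sqrt{\left(-2 + 9 \left(-6\right)\right)^{2} + 57^{2}} - -12527 = \sqrt{\left(-2 - 54\right)^{2} + 3249} + 12527 = \sqrt{\left(-56\right)^{2} + 3249} + 12527 = \sqrt{3136 + 3249} + 12527 = \sqrt{6385} + 12527 = 12527 + \sqrt{6385}$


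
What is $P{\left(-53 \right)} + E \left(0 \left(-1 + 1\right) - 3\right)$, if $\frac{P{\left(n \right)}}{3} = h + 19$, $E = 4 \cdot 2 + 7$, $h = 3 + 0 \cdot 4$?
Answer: $21$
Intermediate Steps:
$h = 3$ ($h = 3 + 0 = 3$)
$E = 15$ ($E = 8 + 7 = 15$)
$P{\left(n \right)} = 66$ ($P{\left(n \right)} = 3 \left(3 + 19\right) = 3 \cdot 22 = 66$)
$P{\left(-53 \right)} + E \left(0 \left(-1 + 1\right) - 3\right) = 66 + 15 \left(0 \left(-1 + 1\right) - 3\right) = 66 + 15 \left(0 \cdot 0 - 3\right) = 66 + 15 \left(0 - 3\right) = 66 + 15 \left(-3\right) = 66 - 45 = 21$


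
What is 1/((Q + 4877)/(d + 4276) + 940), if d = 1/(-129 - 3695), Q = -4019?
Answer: 1486493/1397601692 ≈ 0.0010636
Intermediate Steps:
d = -1/3824 (d = 1/(-3824) = -1/3824 ≈ -0.00026151)
1/((Q + 4877)/(d + 4276) + 940) = 1/((-4019 + 4877)/(-1/3824 + 4276) + 940) = 1/(858/(16351423/3824) + 940) = 1/(858*(3824/16351423) + 940) = 1/(298272/1486493 + 940) = 1/(1397601692/1486493) = 1486493/1397601692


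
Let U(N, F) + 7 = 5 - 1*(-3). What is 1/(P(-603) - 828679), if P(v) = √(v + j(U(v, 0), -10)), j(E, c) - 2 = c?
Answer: -828679/686708885652 - I*√611/686708885652 ≈ -1.2067e-6 - 3.5995e-11*I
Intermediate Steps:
U(N, F) = 1 (U(N, F) = -7 + (5 - 1*(-3)) = -7 + (5 + 3) = -7 + 8 = 1)
j(E, c) = 2 + c
P(v) = √(-8 + v) (P(v) = √(v + (2 - 10)) = √(v - 8) = √(-8 + v))
1/(P(-603) - 828679) = 1/(√(-8 - 603) - 828679) = 1/(√(-611) - 828679) = 1/(I*√611 - 828679) = 1/(-828679 + I*√611)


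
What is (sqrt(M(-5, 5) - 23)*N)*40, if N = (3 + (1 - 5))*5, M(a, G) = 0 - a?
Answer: -600*I*sqrt(2) ≈ -848.53*I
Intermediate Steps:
M(a, G) = -a
N = -5 (N = (3 - 4)*5 = -1*5 = -5)
(sqrt(M(-5, 5) - 23)*N)*40 = (sqrt(-1*(-5) - 23)*(-5))*40 = (sqrt(5 - 23)*(-5))*40 = (sqrt(-18)*(-5))*40 = ((3*I*sqrt(2))*(-5))*40 = -15*I*sqrt(2)*40 = -600*I*sqrt(2)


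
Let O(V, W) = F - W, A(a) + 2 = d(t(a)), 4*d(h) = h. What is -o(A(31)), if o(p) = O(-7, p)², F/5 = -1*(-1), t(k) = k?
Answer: -9/16 ≈ -0.56250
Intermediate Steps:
F = 5 (F = 5*(-1*(-1)) = 5*1 = 5)
d(h) = h/4
A(a) = -2 + a/4
O(V, W) = 5 - W
o(p) = (5 - p)²
-o(A(31)) = -(-5 + (-2 + (¼)*31))² = -(-5 + (-2 + 31/4))² = -(-5 + 23/4)² = -(¾)² = -1*9/16 = -9/16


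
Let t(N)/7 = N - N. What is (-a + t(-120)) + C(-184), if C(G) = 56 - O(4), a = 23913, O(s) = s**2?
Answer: -23873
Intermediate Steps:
C(G) = 40 (C(G) = 56 - 1*4**2 = 56 - 1*16 = 56 - 16 = 40)
t(N) = 0 (t(N) = 7*(N - N) = 7*0 = 0)
(-a + t(-120)) + C(-184) = (-1*23913 + 0) + 40 = (-23913 + 0) + 40 = -23913 + 40 = -23873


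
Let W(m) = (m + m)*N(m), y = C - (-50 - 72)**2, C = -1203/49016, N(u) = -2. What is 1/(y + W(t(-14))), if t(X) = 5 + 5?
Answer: -49016/731515987 ≈ -6.7006e-5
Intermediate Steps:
C = -1203/49016 (C = -1203*1/49016 = -1203/49016 ≈ -0.024543)
y = -729555347/49016 (y = -1203/49016 - (-50 - 72)**2 = -1203/49016 - 1*(-122)**2 = -1203/49016 - 1*14884 = -1203/49016 - 14884 = -729555347/49016 ≈ -14884.)
t(X) = 10
W(m) = -4*m (W(m) = (m + m)*(-2) = (2*m)*(-2) = -4*m)
1/(y + W(t(-14))) = 1/(-729555347/49016 - 4*10) = 1/(-729555347/49016 - 40) = 1/(-731515987/49016) = -49016/731515987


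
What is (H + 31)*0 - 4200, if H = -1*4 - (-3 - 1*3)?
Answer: -4200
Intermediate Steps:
H = 2 (H = -4 - (-3 - 3) = -4 - 1*(-6) = -4 + 6 = 2)
(H + 31)*0 - 4200 = (2 + 31)*0 - 4200 = 33*0 - 4200 = 0 - 4200 = -4200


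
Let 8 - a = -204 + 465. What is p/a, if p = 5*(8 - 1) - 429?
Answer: 394/253 ≈ 1.5573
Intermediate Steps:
a = -253 (a = 8 - (-204 + 465) = 8 - 1*261 = 8 - 261 = -253)
p = -394 (p = 5*7 - 429 = 35 - 429 = -394)
p/a = -394/(-253) = -394*(-1/253) = 394/253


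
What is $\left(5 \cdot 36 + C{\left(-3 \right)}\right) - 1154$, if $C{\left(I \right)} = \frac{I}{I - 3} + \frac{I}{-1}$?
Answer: $- \frac{1941}{2} \approx -970.5$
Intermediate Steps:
$C{\left(I \right)} = - I + \frac{I}{-3 + I}$ ($C{\left(I \right)} = \frac{I}{-3 + I} + I \left(-1\right) = \frac{I}{-3 + I} - I = - I + \frac{I}{-3 + I}$)
$\left(5 \cdot 36 + C{\left(-3 \right)}\right) - 1154 = \left(5 \cdot 36 - \frac{3 \left(4 - -3\right)}{-3 - 3}\right) - 1154 = \left(180 - \frac{3 \left(4 + 3\right)}{-6}\right) - 1154 = \left(180 - \left(- \frac{1}{2}\right) 7\right) - 1154 = \left(180 + \frac{7}{2}\right) - 1154 = \frac{367}{2} - 1154 = - \frac{1941}{2}$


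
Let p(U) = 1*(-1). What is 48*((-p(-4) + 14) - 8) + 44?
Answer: 380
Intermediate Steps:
p(U) = -1
48*((-p(-4) + 14) - 8) + 44 = 48*((-1*(-1) + 14) - 8) + 44 = 48*((1 + 14) - 8) + 44 = 48*(15 - 8) + 44 = 48*7 + 44 = 336 + 44 = 380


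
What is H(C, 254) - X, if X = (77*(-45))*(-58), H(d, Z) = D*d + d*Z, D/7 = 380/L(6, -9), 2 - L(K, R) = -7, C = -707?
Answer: -5305552/9 ≈ -5.8951e+5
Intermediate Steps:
L(K, R) = 9 (L(K, R) = 2 - 1*(-7) = 2 + 7 = 9)
D = 2660/9 (D = 7*(380/9) = 2660/9 ≈ 295.56)
H(d, Z) = 2660*d/9 + Z*d (H(d, Z) = 2660*d/9 + d*Z = 2660*d/9 + Z*d)
X = 200970 (X = -3465*(-58) = 200970)
H(C, 254) - X = (⅑)*(-707)*(2660 + 9*254) - 1*200970 = (⅑)*(-707)*(2660 + 2286) - 200970 = (⅑)*(-707)*4946 - 200970 = -3496822/9 - 200970 = -5305552/9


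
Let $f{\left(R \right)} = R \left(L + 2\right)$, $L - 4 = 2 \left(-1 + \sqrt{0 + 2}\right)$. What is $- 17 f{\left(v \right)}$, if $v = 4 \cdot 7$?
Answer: $-1904 - 952 \sqrt{2} \approx -3250.3$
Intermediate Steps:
$v = 28$
$L = 2 + 2 \sqrt{2}$ ($L = 4 + 2 \left(-1 + \sqrt{0 + 2}\right) = 4 + 2 \left(-1 + \sqrt{2}\right) = 4 - \left(2 - 2 \sqrt{2}\right) = 2 + 2 \sqrt{2} \approx 4.8284$)
$f{\left(R \right)} = R \left(4 + 2 \sqrt{2}\right)$ ($f{\left(R \right)} = R \left(\left(2 + 2 \sqrt{2}\right) + 2\right) = R \left(4 + 2 \sqrt{2}\right)$)
$- 17 f{\left(v \right)} = - 17 \cdot 2 \cdot 28 \left(2 + \sqrt{2}\right) = - 17 \left(112 + 56 \sqrt{2}\right) = -1904 - 952 \sqrt{2}$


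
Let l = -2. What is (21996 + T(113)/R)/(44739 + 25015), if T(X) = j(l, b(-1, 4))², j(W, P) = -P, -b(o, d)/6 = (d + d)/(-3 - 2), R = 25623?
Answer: 782782778/2482370475 ≈ 0.31534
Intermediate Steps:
b(o, d) = 12*d/5 (b(o, d) = -6*(d + d)/(-3 - 2) = -6*2*d/(-5) = -6*2*d*(-1)/5 = -(-12)*d/5 = 12*d/5)
T(X) = 2304/25 (T(X) = (-12*4/5)² = (-1*48/5)² = (-48/5)² = 2304/25)
(21996 + T(113)/R)/(44739 + 25015) = (21996 + (2304/25)/25623)/(44739 + 25015) = (21996 + (2304/25)*(1/25623))/69754 = (21996 + 256/71175)*(1/69754) = (1565565556/71175)*(1/69754) = 782782778/2482370475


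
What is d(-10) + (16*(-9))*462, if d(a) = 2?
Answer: -66526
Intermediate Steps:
d(-10) + (16*(-9))*462 = 2 + (16*(-9))*462 = 2 - 144*462 = 2 - 66528 = -66526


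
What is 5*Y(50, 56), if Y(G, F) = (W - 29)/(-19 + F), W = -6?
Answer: -175/37 ≈ -4.7297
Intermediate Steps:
Y(G, F) = -35/(-19 + F) (Y(G, F) = (-6 - 29)/(-19 + F) = -35/(-19 + F))
5*Y(50, 56) = 5*(-35/(-19 + 56)) = 5*(-35/37) = -175/37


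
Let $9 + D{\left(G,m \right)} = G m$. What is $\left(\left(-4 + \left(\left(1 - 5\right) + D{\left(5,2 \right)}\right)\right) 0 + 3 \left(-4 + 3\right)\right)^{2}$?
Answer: $9$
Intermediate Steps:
$D{\left(G,m \right)} = -9 + G m$
$\left(\left(-4 + \left(\left(1 - 5\right) + D{\left(5,2 \right)}\right)\right) 0 + 3 \left(-4 + 3\right)\right)^{2} = \left(\left(-4 + \left(\left(1 - 5\right) + \left(-9 + 5 \cdot 2\right)\right)\right) 0 + 3 \left(-4 + 3\right)\right)^{2} = \left(\left(-4 + \left(-4 + \left(-9 + 10\right)\right)\right) 0 + 3 \left(-1\right)\right)^{2} = \left(\left(-4 + \left(-4 + 1\right)\right) 0 - 3\right)^{2} = \left(\left(-4 - 3\right) 0 - 3\right)^{2} = \left(\left(-7\right) 0 - 3\right)^{2} = \left(0 - 3\right)^{2} = \left(-3\right)^{2} = 9$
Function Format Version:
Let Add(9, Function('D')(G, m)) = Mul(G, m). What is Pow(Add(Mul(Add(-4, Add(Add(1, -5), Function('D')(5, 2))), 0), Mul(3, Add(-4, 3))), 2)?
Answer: 9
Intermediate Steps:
Function('D')(G, m) = Add(-9, Mul(G, m))
Pow(Add(Mul(Add(-4, Add(Add(1, -5), Function('D')(5, 2))), 0), Mul(3, Add(-4, 3))), 2) = Pow(Add(Mul(Add(-4, Add(Add(1, -5), Add(-9, Mul(5, 2)))), 0), Mul(3, Add(-4, 3))), 2) = Pow(Add(Mul(Add(-4, Add(-4, Add(-9, 10))), 0), Mul(3, -1)), 2) = Pow(Add(Mul(Add(-4, Add(-4, 1)), 0), -3), 2) = Pow(Add(Mul(Add(-4, -3), 0), -3), 2) = Pow(Add(Mul(-7, 0), -3), 2) = Pow(Add(0, -3), 2) = Pow(-3, 2) = 9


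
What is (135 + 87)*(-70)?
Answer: -15540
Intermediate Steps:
(135 + 87)*(-70) = 222*(-70) = -15540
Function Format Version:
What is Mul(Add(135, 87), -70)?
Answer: -15540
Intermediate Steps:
Mul(Add(135, 87), -70) = Mul(222, -70) = -15540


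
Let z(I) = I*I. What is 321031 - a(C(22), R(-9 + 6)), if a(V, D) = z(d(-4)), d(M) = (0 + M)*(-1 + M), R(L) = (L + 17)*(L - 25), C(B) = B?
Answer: 320631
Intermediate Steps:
R(L) = (-25 + L)*(17 + L) (R(L) = (17 + L)*(-25 + L) = (-25 + L)*(17 + L))
d(M) = M*(-1 + M)
z(I) = I²
a(V, D) = 400 (a(V, D) = (-4*(-1 - 4))² = (-4*(-5))² = 20² = 400)
321031 - a(C(22), R(-9 + 6)) = 321031 - 1*400 = 321031 - 400 = 320631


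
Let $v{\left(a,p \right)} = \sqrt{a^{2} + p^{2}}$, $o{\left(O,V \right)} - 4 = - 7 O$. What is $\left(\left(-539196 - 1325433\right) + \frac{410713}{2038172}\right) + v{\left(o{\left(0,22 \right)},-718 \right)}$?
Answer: $- \frac{3800434207475}{2038172} + 2 \sqrt{128885} \approx -1.8639 \cdot 10^{6}$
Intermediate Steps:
$o{\left(O,V \right)} = 4 - 7 O$
$\left(\left(-539196 - 1325433\right) + \frac{410713}{2038172}\right) + v{\left(o{\left(0,22 \right)},-718 \right)} = \left(\left(-539196 - 1325433\right) + \frac{410713}{2038172}\right) + \sqrt{\left(4 - 0\right)^{2} + \left(-718\right)^{2}} = \left(\left(-539196 - 1325433\right) + 410713 \cdot \frac{1}{2038172}\right) + \sqrt{\left(4 + 0\right)^{2} + 515524} = \left(-1864629 + \frac{410713}{2038172}\right) + \sqrt{4^{2} + 515524} = - \frac{3800434207475}{2038172} + \sqrt{16 + 515524} = - \frac{3800434207475}{2038172} + \sqrt{515540} = - \frac{3800434207475}{2038172} + 2 \sqrt{128885}$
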